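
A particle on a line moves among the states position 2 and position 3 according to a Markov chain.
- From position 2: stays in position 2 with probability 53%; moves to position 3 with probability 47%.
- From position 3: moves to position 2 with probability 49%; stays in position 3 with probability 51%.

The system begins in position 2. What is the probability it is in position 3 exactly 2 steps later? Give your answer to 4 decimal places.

0.4888

Sum over the intermediate state after 1 step:
P = P(position 2→position 2)·P(position 2→position 3) + P(position 2→position 3)·P(position 3→position 3)
  = 0.53×0.47 + 0.47×0.51
  = 0.2491 + 0.2397 = 0.4888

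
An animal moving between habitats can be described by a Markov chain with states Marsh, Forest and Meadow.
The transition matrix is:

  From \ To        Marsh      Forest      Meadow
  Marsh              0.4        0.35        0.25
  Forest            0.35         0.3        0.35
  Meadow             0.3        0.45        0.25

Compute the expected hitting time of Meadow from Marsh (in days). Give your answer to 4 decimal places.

3.5294

Let t(s) be the expected number of days to first reach Meadow from state s, with t(Meadow) = 0. Conditioning on the first day:
t(Marsh) = 1 + 0.4·t(Marsh) + 0.35·t(Forest)
t(Forest) = 1 + 0.35·t(Marsh) + 0.3·t(Forest)
Solving: t(Marsh) = 3.5294, t(Forest) = 3.1933.
Expected days from Marsh to Meadow: 3.5294.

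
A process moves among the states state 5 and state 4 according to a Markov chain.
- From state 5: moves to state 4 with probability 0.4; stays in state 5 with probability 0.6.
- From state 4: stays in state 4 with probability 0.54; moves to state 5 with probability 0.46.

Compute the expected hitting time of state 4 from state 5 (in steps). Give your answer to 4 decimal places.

2.5000

Let t(s) be the expected number of steps to first reach state 4 from state s, with t(state 4) = 0. Conditioning on the first step:
t(state 5) = 1 + 0.6·t(state 5)
Solving: t(state 5) = 2.5000.
Expected steps from state 5 to state 4: 2.5000.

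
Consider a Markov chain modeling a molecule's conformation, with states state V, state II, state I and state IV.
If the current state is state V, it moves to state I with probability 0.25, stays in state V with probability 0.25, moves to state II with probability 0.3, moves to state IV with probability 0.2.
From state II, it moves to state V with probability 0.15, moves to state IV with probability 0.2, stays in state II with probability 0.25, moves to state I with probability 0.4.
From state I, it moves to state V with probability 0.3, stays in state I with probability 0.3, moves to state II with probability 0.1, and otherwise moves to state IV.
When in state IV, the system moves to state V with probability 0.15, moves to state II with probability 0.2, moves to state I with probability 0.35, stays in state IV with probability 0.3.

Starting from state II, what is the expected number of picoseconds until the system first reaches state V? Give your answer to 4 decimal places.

Let t(s) be the expected number of picoseconds to first reach state V from state s, with t(state V) = 0. Conditioning on the first picosecond:
t(state II) = 1 + 0.25·t(state II) + 0.4·t(state I) + 0.2·t(state IV)
t(state I) = 1 + 0.1·t(state II) + 0.3·t(state I) + 0.3·t(state IV)
t(state IV) = 1 + 0.2·t(state II) + 0.35·t(state I) + 0.3·t(state IV)
Solving: t(state II) = 4.9318, t(state I) = 4.2627, t(state IV) = 4.9690.
Expected picoseconds from state II to state V: 4.9318.

4.9318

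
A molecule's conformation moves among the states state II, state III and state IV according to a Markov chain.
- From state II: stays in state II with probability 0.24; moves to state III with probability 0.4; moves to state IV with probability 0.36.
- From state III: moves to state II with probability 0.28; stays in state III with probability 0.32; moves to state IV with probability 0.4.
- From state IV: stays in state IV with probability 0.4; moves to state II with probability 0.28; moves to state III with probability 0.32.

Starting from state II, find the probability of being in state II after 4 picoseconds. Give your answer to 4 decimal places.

0.2692

Propagate the distribution vector 4 picoseconds from state II.
After 0 picoseconds: (1.0000, 0.0000, 0.0000)
After 1 picosecond: (0.2400, 0.4000, 0.3600)
After 2 picoseconds: (0.2704, 0.3392, 0.3904)
After 3 picoseconds: (0.2692, 0.3416, 0.3892)
After 4 picoseconds: (0.2692, 0.3415, 0.3892)
P(in state II after 4 picoseconds) = 0.2692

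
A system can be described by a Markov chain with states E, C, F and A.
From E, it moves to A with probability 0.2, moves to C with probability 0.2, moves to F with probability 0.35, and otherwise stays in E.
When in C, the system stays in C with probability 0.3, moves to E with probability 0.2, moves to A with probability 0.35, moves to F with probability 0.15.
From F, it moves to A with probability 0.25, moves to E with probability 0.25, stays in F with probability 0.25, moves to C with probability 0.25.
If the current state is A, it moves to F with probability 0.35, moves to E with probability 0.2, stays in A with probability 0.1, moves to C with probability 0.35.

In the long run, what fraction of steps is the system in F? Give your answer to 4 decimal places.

Let the stationary distribution be π with π = πP and π_1 + π_2 + π_3 + π_4 = 1.
π_1 = 0.25·π_1 + 0.2·π_2 + 0.25·π_3 + 0.2·π_4
π_2 = 0.2·π_1 + 0.3·π_2 + 0.25·π_3 + 0.35·π_4
π_3 = 0.35·π_1 + 0.15·π_2 + 0.25·π_3 + 0.35·π_4
Solving with the normalization constraint gives π = (0.2246, 0.2757, 0.2681, 0.2316).
So the stationary probability of F is 0.2681.

0.2681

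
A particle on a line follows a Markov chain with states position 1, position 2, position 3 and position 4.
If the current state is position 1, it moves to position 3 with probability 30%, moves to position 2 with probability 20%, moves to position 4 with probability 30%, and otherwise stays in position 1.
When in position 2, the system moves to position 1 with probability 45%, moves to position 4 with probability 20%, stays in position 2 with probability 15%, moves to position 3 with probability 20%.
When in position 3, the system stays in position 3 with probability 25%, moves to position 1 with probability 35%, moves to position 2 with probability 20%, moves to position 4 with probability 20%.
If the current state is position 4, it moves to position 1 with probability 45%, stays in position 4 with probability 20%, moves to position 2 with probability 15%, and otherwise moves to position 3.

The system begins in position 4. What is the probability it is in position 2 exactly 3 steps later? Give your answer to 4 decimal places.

Propagate the distribution vector 3 steps from position 4.
After 0 steps: (0.0000, 0.0000, 0.0000, 1.0000)
After 1 step: (0.4500, 0.1500, 0.2000, 0.2000)
After 2 steps: (0.3175, 0.1825, 0.2550, 0.2450)
After 3 steps: (0.3451, 0.1786, 0.2445, 0.2318)
P(in position 2 after 3 steps) = 0.1786

0.1786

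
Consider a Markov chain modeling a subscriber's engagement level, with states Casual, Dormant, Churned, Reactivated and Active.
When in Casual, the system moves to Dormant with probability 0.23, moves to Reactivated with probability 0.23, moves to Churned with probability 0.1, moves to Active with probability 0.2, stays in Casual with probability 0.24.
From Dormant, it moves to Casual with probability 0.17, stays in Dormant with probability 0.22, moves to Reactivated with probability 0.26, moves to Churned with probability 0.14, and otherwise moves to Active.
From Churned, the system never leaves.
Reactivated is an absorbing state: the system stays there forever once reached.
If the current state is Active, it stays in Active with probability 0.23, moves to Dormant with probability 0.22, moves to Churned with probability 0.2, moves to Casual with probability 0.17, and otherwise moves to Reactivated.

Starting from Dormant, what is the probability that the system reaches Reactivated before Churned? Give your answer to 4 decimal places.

Let h(s) be the probability of absorption at Reactivated starting from transient state s. Then h(Reactivated) = 1 and h(Churned) = 0. By first-step analysis:
h(Casual) = 0.24·h(Casual) + 0.23·h(Dormant) + 0.1·0 + 0.23·1 + 0.2·h(Active)
h(Dormant) = 0.17·h(Casual) + 0.22·h(Dormant) + 0.14·0 + 0.26·1 + 0.21·h(Active)
h(Active) = 0.17·h(Casual) + 0.22·h(Dormant) + 0.2·0 + 0.18·1 + 0.23·h(Active)
Solving: h(Casual) = 0.6354, h(Dormant) = 0.6202, h(Active) = 0.5513.
Starting from Dormant, the probability is 0.6202.

0.6202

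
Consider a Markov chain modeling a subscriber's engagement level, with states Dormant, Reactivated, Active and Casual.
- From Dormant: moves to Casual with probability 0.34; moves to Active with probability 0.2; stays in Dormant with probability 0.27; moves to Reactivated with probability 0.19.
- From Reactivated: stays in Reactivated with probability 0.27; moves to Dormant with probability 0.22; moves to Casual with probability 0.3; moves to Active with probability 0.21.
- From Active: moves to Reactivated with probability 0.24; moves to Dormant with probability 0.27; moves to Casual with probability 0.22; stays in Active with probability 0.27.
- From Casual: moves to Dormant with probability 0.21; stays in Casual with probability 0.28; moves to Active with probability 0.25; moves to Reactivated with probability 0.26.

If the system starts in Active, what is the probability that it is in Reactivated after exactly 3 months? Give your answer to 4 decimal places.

Propagate the distribution vector 3 months from Active.
After 0 months: (0.0000, 0.0000, 1.0000, 0.0000)
After 1 month: (0.2700, 0.2400, 0.2700, 0.2200)
After 2 months: (0.2448, 0.2381, 0.2323, 0.2848)
After 3 months: (0.2410, 0.2406, 0.2329, 0.2855)
P(in Reactivated after 3 months) = 0.2406

0.2406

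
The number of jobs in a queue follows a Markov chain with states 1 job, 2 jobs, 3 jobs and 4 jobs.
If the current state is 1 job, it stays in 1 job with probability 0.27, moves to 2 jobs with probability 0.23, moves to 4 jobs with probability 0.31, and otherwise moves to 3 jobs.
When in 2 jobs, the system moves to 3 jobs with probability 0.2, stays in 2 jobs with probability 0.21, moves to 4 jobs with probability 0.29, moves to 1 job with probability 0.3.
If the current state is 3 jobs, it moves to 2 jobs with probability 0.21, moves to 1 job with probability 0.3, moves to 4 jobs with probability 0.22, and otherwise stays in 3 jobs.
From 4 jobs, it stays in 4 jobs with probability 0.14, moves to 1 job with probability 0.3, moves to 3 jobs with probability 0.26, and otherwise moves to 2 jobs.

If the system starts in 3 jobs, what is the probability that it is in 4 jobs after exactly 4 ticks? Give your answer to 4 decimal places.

Propagate the distribution vector 4 ticks from 3 jobs.
After 0 ticks: (0.0000, 0.0000, 1.0000, 0.0000)
After 1 tick: (0.3000, 0.2100, 0.2700, 0.2200)
After 2 ticks: (0.2910, 0.2358, 0.2291, 0.2441)
After 3 ticks: (0.2913, 0.2378, 0.2278, 0.2432)
After 4 ticks: (0.2913, 0.2377, 0.2276, 0.2434)
P(in 4 jobs after 4 ticks) = 0.2434

0.2434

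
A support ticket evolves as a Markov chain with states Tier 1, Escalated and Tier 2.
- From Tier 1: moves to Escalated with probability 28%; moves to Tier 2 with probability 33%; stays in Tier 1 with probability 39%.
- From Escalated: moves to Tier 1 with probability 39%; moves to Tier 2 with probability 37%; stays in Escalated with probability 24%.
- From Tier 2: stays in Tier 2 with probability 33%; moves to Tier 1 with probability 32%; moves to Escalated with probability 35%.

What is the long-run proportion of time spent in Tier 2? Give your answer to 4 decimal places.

Let the stationary distribution be π with π = πP and π_1 + π_2 + π_3 = 1.
π_1 = 0.39·π_1 + 0.39·π_2 + 0.32·π_3
π_2 = 0.28·π_1 + 0.24·π_2 + 0.35·π_3
Solving with the normalization constraint gives π = (0.3661, 0.2922, 0.3417).
So the stationary probability of Tier 2 is 0.3417.

0.3417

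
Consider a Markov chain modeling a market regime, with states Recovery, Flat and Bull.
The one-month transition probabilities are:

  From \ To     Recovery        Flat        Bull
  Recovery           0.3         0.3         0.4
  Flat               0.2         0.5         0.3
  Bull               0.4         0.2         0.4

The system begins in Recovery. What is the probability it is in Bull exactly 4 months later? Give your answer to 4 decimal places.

Propagate the distribution vector 4 months from Recovery.
After 0 months: (1.0000, 0.0000, 0.0000)
After 1 month: (0.3000, 0.3000, 0.4000)
After 2 months: (0.3100, 0.3200, 0.3700)
After 3 months: (0.3050, 0.3270, 0.3680)
After 4 months: (0.3041, 0.3286, 0.3673)
P(in Bull after 4 months) = 0.3673

0.3673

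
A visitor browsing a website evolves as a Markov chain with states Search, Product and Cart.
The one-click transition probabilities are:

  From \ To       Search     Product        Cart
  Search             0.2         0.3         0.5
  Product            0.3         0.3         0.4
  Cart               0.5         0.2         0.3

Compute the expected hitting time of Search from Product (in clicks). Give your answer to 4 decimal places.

Let t(s) be the expected number of clicks to first reach Search from state s, with t(Search) = 0. Conditioning on the first click:
t(Product) = 1 + 0.3·t(Product) + 0.4·t(Cart)
t(Cart) = 1 + 0.2·t(Product) + 0.3·t(Cart)
Solving: t(Product) = 2.6829, t(Cart) = 2.1951.
Expected clicks from Product to Search: 2.6829.

2.6829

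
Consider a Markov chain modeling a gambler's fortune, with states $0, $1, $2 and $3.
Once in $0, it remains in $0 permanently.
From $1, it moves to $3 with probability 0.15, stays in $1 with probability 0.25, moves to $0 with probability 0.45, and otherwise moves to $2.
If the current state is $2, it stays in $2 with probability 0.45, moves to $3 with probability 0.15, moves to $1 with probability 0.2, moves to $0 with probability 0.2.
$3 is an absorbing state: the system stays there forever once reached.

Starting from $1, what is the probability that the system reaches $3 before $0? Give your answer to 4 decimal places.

0.2745

Let h(s) be the probability of absorption at $3 starting from transient state s. Then h($3) = 1 and h($0) = 0. By first-step analysis:
h($1) = 0.45·0 + 0.25·h($1) + 0.15·h($2) + 0.15·1
h($2) = 0.2·0 + 0.2·h($1) + 0.45·h($2) + 0.15·1
Solving: h($1) = 0.2745, h($2) = 0.3725.
Starting from $1, the probability is 0.2745.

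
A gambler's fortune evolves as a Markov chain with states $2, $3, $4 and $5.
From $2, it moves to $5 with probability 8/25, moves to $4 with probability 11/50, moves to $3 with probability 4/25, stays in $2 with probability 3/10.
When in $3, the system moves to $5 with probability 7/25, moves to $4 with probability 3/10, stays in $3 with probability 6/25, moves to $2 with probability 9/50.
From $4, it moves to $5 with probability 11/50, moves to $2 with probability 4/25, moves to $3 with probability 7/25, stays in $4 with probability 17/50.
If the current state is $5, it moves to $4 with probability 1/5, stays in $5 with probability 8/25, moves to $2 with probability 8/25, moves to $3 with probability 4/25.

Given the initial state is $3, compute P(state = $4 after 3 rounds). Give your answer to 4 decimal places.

Propagate the distribution vector 3 rounds from $3.
After 0 rounds: (0.0000, 1.0000, 0.0000, 0.0000)
After 1 round: (0.1800, 0.2400, 0.3000, 0.2800)
After 2 rounds: (0.2348, 0.2152, 0.2696, 0.2804)
After 3 rounds: (0.2420, 0.2096, 0.2640, 0.2844)
P(in $4 after 3 rounds) = 0.2640

0.2640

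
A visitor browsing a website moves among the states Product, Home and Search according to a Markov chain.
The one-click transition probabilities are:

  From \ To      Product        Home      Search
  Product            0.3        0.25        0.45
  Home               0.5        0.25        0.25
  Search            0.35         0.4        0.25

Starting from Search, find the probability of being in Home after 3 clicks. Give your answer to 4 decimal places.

0.2980

Propagate the distribution vector 3 clicks from Search.
After 0 clicks: (0.0000, 0.0000, 1.0000)
After 1 click: (0.3500, 0.4000, 0.2500)
After 2 clicks: (0.3925, 0.2875, 0.3200)
After 3 clicks: (0.3735, 0.2980, 0.3285)
P(in Home after 3 clicks) = 0.2980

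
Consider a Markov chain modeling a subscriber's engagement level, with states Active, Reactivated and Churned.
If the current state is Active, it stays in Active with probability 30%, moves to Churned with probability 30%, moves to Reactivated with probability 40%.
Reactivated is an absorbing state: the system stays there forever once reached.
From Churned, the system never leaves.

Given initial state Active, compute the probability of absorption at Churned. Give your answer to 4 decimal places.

0.4286

Let h(s) be the probability of absorption at Churned starting from transient state s. Then h(Churned) = 1 and h(Reactivated) = 0. By first-step analysis:
h(Active) = 0.3·h(Active) + 0.4·0 + 0.3·1
Solving: h(Active) = 0.4286.
Starting from Active, the probability is 0.4286.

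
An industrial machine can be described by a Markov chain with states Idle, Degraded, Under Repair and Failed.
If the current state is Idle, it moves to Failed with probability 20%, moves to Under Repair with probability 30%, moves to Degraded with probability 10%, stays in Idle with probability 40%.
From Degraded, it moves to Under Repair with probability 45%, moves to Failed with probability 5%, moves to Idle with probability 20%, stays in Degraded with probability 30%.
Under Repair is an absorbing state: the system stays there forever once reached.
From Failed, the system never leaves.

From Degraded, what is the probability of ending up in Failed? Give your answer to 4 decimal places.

Let h(s) be the probability of absorption at Failed starting from transient state s. Then h(Failed) = 1 and h(Under Repair) = 0. By first-step analysis:
h(Idle) = 0.4·h(Idle) + 0.1·h(Degraded) + 0.3·0 + 0.2·1
h(Degraded) = 0.2·h(Idle) + 0.3·h(Degraded) + 0.45·0 + 0.05·1
Solving: h(Idle) = 0.3625, h(Degraded) = 0.1750.
Starting from Degraded, the probability is 0.1750.

0.1750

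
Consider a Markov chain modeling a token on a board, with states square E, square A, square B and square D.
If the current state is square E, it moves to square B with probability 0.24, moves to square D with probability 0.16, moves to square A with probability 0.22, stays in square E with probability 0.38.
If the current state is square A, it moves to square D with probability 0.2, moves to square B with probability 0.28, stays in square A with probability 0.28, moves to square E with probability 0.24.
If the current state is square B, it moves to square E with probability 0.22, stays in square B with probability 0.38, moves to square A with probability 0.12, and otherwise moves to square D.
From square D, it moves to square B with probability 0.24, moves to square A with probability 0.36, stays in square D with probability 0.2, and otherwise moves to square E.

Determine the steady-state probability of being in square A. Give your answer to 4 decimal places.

0.2349

Let the stationary distribution be π with π = πP and π_1 + π_2 + π_3 + π_4 = 1.
π_1 = 0.38·π_1 + 0.24·π_2 + 0.22·π_3 + 0.2·π_4
π_2 = 0.22·π_1 + 0.28·π_2 + 0.12·π_3 + 0.36·π_4
π_3 = 0.24·π_1 + 0.28·π_2 + 0.38·π_3 + 0.24·π_4
Solving with the normalization constraint gives π = (0.2624, 0.2349, 0.2900, 0.2127).
So the stationary probability of square A is 0.2349.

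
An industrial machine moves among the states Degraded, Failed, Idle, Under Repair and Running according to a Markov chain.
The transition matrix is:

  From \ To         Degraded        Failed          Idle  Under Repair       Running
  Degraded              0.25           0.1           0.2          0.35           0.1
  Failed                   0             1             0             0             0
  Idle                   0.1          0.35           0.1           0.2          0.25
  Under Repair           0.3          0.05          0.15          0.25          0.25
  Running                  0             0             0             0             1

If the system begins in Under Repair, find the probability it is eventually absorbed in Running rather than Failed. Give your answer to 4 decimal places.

0.6593

Let h(s) be the probability of absorption at Running starting from transient state s. Then h(Running) = 1 and h(Failed) = 0. By first-step analysis:
h(Degraded) = 0.25·h(Degraded) + 0.1·0 + 0.2·h(Idle) + 0.35·h(Under Repair) + 0.1·1
h(Idle) = 0.1·h(Degraded) + 0.35·0 + 0.1·h(Idle) + 0.2·h(Under Repair) + 0.25·1
h(Under Repair) = 0.3·h(Degraded) + 0.05·0 + 0.15·h(Idle) + 0.25·h(Under Repair) + 0.25·1
Solving: h(Degraded) = 0.5711, h(Idle) = 0.4877, h(Under Repair) = 0.6593.
Starting from Under Repair, the probability is 0.6593.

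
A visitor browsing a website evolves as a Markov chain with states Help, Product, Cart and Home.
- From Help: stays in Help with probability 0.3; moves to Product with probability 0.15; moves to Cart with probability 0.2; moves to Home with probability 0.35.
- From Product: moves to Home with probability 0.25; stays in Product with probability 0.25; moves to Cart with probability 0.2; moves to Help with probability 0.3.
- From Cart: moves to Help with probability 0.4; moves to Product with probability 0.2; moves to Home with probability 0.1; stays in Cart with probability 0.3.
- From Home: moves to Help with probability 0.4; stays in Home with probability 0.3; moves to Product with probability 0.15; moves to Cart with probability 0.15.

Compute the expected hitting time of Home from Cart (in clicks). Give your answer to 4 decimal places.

Let t(s) be the expected number of clicks to first reach Home from state s, with t(Home) = 0. Conditioning on the first click:
t(Help) = 1 + 0.3·t(Help) + 0.15·t(Product) + 0.2·t(Cart)
t(Product) = 1 + 0.3·t(Help) + 0.25·t(Product) + 0.2·t(Cart)
t(Cart) = 1 + 0.4·t(Help) + 0.2·t(Product) + 0.3·t(Cart)
Solving: t(Help) = 3.6161, t(Product) = 4.0179, t(Cart) = 4.6429.
Expected clicks from Cart to Home: 4.6429.

4.6429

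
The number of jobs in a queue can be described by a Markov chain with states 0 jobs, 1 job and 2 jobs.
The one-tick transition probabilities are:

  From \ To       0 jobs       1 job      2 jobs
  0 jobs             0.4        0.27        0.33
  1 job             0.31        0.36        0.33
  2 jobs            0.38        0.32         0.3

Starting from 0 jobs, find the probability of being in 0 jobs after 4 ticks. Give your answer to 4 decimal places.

0.3653

Propagate the distribution vector 4 ticks from 0 jobs.
After 0 ticks: (1.0000, 0.0000, 0.0000)
After 1 tick: (0.4000, 0.2700, 0.3300)
After 2 ticks: (0.3691, 0.3108, 0.3201)
After 3 ticks: (0.3656, 0.3140, 0.3204)
After 4 ticks: (0.3653, 0.3143, 0.3204)
P(in 0 jobs after 4 ticks) = 0.3653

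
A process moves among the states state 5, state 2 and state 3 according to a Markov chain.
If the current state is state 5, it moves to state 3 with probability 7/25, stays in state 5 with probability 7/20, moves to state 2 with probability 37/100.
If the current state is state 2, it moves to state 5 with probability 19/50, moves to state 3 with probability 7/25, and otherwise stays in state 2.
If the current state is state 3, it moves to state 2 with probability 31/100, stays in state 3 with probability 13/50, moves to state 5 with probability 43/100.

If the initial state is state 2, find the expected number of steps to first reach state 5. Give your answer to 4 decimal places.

2.5398

Let t(s) be the expected number of steps to first reach state 5 from state s, with t(state 5) = 0. Conditioning on the first step:
t(state 2) = 1 + 0.34·t(state 2) + 0.28·t(state 3)
t(state 3) = 1 + 0.31·t(state 2) + 0.26·t(state 3)
Solving: t(state 2) = 2.5398, t(state 3) = 2.4153.
Expected steps from state 2 to state 5: 2.5398.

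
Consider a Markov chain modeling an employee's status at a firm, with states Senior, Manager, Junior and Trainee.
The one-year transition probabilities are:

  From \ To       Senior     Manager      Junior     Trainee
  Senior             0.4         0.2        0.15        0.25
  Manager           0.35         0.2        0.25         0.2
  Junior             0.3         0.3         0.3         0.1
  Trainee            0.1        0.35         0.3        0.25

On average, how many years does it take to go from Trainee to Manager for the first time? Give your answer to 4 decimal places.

Let t(s) be the expected number of years to first reach Manager from state s, with t(Manager) = 0. Conditioning on the first year:
t(Senior) = 1 + 0.4·t(Senior) + 0.15·t(Junior) + 0.25·t(Trainee)
t(Junior) = 1 + 0.3·t(Senior) + 0.3·t(Junior) + 0.1·t(Trainee)
t(Trainee) = 1 + 0.1·t(Senior) + 0.3·t(Junior) + 0.25·t(Trainee)
Solving: t(Senior) = 3.9346, t(Junior) = 3.5851, t(Trainee) = 3.2920.
Expected years from Trainee to Manager: 3.2920.

3.2920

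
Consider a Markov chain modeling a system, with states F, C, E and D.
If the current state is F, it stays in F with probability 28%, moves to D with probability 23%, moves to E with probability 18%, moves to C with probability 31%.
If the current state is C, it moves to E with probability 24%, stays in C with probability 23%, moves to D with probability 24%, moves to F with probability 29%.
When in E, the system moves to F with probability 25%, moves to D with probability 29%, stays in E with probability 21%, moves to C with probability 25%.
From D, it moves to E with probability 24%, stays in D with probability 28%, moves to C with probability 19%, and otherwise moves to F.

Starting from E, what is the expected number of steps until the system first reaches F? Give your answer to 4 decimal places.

Let t(s) be the expected number of steps to first reach F from state s, with t(F) = 0. Conditioning on the first step:
t(C) = 1 + 0.23·t(C) + 0.24·t(E) + 0.24·t(D)
t(E) = 1 + 0.25·t(C) + 0.21·t(E) + 0.29·t(D)
t(D) = 1 + 0.19·t(C) + 0.24·t(E) + 0.28·t(D)
Solving: t(C) = 3.5628, t(E) = 3.7011, t(D) = 3.5628.
Expected steps from E to F: 3.7011.

3.7011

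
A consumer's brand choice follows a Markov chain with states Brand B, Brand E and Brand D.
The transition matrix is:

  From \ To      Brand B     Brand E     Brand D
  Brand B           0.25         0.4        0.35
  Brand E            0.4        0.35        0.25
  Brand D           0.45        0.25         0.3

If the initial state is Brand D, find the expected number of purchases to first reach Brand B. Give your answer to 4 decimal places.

Let t(s) be the expected number of purchases to first reach Brand B from state s, with t(Brand B) = 0. Conditioning on the first purchase:
t(Brand E) = 1 + 0.35·t(Brand E) + 0.25·t(Brand D)
t(Brand D) = 1 + 0.25·t(Brand E) + 0.3·t(Brand D)
Solving: t(Brand E) = 2.4204, t(Brand D) = 2.2930.
Expected purchases from Brand D to Brand B: 2.2930.

2.2930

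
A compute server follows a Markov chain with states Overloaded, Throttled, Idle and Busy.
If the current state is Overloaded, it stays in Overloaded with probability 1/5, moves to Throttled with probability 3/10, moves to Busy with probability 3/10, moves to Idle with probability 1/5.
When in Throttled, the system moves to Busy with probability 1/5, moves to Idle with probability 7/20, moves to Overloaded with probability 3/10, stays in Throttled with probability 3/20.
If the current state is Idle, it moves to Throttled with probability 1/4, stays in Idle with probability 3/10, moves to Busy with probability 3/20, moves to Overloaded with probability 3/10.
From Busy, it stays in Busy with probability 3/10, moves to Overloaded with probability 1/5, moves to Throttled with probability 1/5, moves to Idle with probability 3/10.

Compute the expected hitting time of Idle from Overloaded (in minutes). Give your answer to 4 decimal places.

3.8000

Let t(s) be the expected number of minutes to first reach Idle from state s, with t(Idle) = 0. Conditioning on the first minute:
t(Overloaded) = 1 + 0.2·t(Overloaded) + 0.3·t(Throttled) + 0.3·t(Busy)
t(Throttled) = 1 + 0.3·t(Overloaded) + 0.15·t(Throttled) + 0.2·t(Busy)
t(Busy) = 1 + 0.2·t(Overloaded) + 0.2·t(Throttled) + 0.3·t(Busy)
Solving: t(Overloaded) = 3.8000, t(Throttled) = 3.3333, t(Busy) = 3.4667.
Expected minutes from Overloaded to Idle: 3.8000.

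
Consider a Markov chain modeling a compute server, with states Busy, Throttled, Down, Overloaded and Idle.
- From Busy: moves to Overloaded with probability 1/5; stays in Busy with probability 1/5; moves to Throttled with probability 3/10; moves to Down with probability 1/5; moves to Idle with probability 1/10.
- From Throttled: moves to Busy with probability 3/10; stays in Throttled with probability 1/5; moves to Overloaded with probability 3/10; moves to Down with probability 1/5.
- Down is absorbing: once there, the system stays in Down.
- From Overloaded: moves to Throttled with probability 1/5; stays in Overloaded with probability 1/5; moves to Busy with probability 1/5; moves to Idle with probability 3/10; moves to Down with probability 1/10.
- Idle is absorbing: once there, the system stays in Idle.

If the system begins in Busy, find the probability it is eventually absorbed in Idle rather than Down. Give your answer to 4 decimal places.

Let h(s) be the probability of absorption at Idle starting from transient state s. Then h(Idle) = 1 and h(Down) = 0. By first-step analysis:
h(Busy) = 0.2·h(Busy) + 0.3·h(Throttled) + 0.2·0 + 0.2·h(Overloaded) + 0.1·1
h(Throttled) = 0.3·h(Busy) + 0.2·h(Throttled) + 0.2·0 + 0.3·h(Overloaded)
h(Overloaded) = 0.2·h(Busy) + 0.2·h(Throttled) + 0.1·0 + 0.2·h(Overloaded) + 0.3·1
Solving: h(Busy) = 0.4030, h(Throttled) = 0.3636, h(Overloaded) = 0.5667.
Starting from Busy, the probability is 0.4030.

0.4030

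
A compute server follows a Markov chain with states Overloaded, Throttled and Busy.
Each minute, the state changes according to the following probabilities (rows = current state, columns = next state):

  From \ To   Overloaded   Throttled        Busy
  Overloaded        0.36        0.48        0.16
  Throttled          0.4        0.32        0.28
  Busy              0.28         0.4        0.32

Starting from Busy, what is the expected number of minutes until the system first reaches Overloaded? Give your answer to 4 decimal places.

3.0822

Let t(s) be the expected number of minutes to first reach Overloaded from state s, with t(Overloaded) = 0. Conditioning on the first minute:
t(Throttled) = 1 + 0.32·t(Throttled) + 0.28·t(Busy)
t(Busy) = 1 + 0.4·t(Throttled) + 0.32·t(Busy)
Solving: t(Throttled) = 2.7397, t(Busy) = 3.0822.
Expected minutes from Busy to Overloaded: 3.0822.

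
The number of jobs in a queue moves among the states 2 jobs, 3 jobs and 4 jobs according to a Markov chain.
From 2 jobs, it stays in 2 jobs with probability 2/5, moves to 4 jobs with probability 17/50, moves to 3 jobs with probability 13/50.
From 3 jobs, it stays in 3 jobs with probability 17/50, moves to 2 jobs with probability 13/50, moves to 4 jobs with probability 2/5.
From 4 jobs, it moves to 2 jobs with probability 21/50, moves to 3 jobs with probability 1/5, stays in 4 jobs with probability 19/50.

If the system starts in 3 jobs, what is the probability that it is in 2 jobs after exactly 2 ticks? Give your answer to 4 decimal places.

0.3604

Sum over the intermediate state after 1 tick:
P = P(3 jobs→2 jobs)·P(2 jobs→2 jobs) + P(3 jobs→3 jobs)·P(3 jobs→2 jobs) + P(3 jobs→4 jobs)·P(4 jobs→2 jobs)
  = 0.26×0.4 + 0.34×0.26 + 0.4×0.42
  = 0.1040 + 0.0884 + 0.1680 = 0.3604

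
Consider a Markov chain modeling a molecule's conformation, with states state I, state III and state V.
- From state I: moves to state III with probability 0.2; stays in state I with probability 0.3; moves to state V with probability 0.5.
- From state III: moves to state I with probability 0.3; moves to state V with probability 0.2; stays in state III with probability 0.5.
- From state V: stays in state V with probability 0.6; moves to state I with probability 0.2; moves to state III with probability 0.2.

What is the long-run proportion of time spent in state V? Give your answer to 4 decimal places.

Let the stationary distribution be π with π = πP and π_1 + π_2 + π_3 = 1.
π_1 = 0.3·π_1 + 0.3·π_2 + 0.2·π_3
π_2 = 0.2·π_1 + 0.5·π_2 + 0.2·π_3
Solving with the normalization constraint gives π = (0.2540, 0.2857, 0.4603).
So the stationary probability of state V is 0.4603.

0.4603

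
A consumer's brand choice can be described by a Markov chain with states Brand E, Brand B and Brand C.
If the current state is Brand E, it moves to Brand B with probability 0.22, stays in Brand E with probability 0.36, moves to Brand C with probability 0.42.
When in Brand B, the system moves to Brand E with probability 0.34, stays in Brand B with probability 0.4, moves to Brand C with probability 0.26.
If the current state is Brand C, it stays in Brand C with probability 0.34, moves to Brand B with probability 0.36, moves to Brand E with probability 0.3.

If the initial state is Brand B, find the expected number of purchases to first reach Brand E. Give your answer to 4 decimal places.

3.0423

Let t(s) be the expected number of purchases to first reach Brand E from state s, with t(Brand E) = 0. Conditioning on the first purchase:
t(Brand B) = 1 + 0.4·t(Brand B) + 0.26·t(Brand C)
t(Brand C) = 1 + 0.36·t(Brand B) + 0.34·t(Brand C)
Solving: t(Brand B) = 3.0423, t(Brand C) = 3.1746.
Expected purchases from Brand B to Brand E: 3.0423.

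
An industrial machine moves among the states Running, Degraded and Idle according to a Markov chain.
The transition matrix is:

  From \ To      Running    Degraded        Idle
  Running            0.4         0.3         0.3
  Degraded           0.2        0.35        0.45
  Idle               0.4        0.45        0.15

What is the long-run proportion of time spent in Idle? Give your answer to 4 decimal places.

0.3084

Let the stationary distribution be π with π = πP and π_1 + π_2 + π_3 = 1.
π_1 = 0.4·π_1 + 0.2·π_2 + 0.4·π_3
π_2 = 0.3·π_1 + 0.35·π_2 + 0.45·π_3
Solving with the normalization constraint gives π = (0.3271, 0.3645, 0.3084).
So the stationary probability of Idle is 0.3084.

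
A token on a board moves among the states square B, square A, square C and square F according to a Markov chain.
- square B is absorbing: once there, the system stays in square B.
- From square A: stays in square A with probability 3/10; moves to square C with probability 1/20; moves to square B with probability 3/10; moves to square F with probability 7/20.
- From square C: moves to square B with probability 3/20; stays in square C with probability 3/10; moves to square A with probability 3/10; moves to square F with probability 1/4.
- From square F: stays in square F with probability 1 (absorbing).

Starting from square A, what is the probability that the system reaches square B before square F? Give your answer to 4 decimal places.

Let h(s) be the probability of absorption at square B starting from transient state s. Then h(square B) = 1 and h(square F) = 0. By first-step analysis:
h(square A) = 0.3·1 + 0.3·h(square A) + 0.05·h(square C) + 0.35·0
h(square C) = 0.15·1 + 0.3·h(square A) + 0.3·h(square C) + 0.25·0
Solving: h(square A) = 0.4579, h(square C) = 0.4105.
Starting from square A, the probability is 0.4579.

0.4579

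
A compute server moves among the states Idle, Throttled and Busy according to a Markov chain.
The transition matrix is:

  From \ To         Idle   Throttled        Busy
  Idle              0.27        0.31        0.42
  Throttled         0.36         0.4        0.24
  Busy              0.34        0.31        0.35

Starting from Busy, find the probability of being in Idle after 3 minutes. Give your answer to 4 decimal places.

0.3242

Propagate the distribution vector 3 minutes from Busy.
After 0 minutes: (0.0000, 0.0000, 1.0000)
After 1 minute: (0.3400, 0.3100, 0.3500)
After 2 minutes: (0.3224, 0.3379, 0.3397)
After 3 minutes: (0.3242, 0.3404, 0.3354)
P(in Idle after 3 minutes) = 0.3242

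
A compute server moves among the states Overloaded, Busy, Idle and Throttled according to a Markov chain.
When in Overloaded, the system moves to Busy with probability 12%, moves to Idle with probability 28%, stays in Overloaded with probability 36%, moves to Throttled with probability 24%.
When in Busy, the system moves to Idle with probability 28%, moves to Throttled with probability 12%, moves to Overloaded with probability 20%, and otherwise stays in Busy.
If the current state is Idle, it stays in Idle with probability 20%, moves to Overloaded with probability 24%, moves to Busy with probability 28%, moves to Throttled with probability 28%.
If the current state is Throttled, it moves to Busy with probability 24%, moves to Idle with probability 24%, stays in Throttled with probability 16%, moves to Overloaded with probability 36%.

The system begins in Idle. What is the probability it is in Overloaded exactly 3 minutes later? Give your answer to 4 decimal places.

0.2874

Propagate the distribution vector 3 minutes from Idle.
After 0 minutes: (0.0000, 0.0000, 1.0000, 0.0000)
After 1 minute: (0.2400, 0.2800, 0.2000, 0.2800)
After 2 minutes: (0.2912, 0.2640, 0.2528, 0.1920)
After 3 minutes: (0.2874, 0.2574, 0.2521, 0.2031)
P(in Overloaded after 3 minutes) = 0.2874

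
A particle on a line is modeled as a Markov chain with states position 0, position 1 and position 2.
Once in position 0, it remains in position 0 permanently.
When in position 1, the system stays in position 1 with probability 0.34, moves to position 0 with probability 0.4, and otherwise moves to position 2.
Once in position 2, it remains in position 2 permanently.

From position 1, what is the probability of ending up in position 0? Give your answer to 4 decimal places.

0.6061

Let h(s) be the probability of absorption at position 0 starting from transient state s. Then h(position 0) = 1 and h(position 2) = 0. By first-step analysis:
h(position 1) = 0.4·1 + 0.34·h(position 1) + 0.26·0
Solving: h(position 1) = 0.6061.
Starting from position 1, the probability is 0.6061.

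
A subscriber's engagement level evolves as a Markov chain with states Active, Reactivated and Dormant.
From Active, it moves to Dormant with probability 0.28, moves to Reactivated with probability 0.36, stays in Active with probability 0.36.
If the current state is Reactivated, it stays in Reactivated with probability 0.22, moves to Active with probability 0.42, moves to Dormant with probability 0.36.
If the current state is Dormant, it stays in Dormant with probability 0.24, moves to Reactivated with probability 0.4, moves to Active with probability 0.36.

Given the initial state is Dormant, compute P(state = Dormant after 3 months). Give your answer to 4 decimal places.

0.2930

Propagate the distribution vector 3 months from Dormant.
After 0 months: (0.0000, 0.0000, 1.0000)
After 1 month: (0.3600, 0.4000, 0.2400)
After 2 months: (0.3840, 0.3136, 0.3024)
After 3 months: (0.3788, 0.3282, 0.2930)
P(in Dormant after 3 months) = 0.2930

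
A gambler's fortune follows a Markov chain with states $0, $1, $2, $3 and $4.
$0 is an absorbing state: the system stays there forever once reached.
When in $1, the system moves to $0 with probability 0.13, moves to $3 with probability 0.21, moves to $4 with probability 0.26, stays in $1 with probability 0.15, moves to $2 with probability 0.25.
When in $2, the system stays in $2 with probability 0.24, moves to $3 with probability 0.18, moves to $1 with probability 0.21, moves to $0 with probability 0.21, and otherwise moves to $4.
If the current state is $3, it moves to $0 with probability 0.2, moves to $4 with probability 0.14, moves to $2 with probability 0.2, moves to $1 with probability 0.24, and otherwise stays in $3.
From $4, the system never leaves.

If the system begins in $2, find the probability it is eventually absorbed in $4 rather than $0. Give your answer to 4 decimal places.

0.4792

Let h(s) be the probability of absorption at $4 starting from transient state s. Then h($4) = 1 and h($0) = 0. By first-step analysis:
h($1) = 0.13·0 + 0.15·h($1) + 0.25·h($2) + 0.21·h($3) + 0.26·1
h($2) = 0.21·0 + 0.21·h($1) + 0.24·h($2) + 0.18·h($3) + 0.16·1
h($3) = 0.2·0 + 0.24·h($1) + 0.2·h($2) + 0.22·h($3) + 0.14·1
Solving: h($1) = 0.5644, h($2) = 0.4792, h($3) = 0.4760.
Starting from $2, the probability is 0.4792.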